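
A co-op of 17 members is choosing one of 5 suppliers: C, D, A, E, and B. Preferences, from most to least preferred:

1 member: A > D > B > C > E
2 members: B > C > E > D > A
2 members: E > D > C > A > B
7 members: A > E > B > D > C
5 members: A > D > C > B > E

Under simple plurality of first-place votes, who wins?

First-place votes: C 0, D 0, A 13, E 2, B 2.
A has the most first-place votes.

A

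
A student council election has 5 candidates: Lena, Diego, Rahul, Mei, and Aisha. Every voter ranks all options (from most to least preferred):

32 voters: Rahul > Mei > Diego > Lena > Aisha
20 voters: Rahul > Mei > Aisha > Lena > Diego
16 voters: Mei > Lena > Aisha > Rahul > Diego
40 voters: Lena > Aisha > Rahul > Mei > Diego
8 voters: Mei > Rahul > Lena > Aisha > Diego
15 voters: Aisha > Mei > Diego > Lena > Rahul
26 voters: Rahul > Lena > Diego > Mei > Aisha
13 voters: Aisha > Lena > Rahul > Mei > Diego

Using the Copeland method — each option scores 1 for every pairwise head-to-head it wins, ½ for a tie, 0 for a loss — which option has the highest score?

Lena: beats Diego and Aisha; loses to Rahul and Mei → score 2.
Diego: loses to Lena, Rahul, Mei, and Aisha → score 0.
Rahul: beats Lena, Diego, Mei, and Aisha → score 4.
Mei: beats Lena, Diego, and Aisha; loses to Rahul → score 3.
Aisha: beats Diego; loses to Lena, Rahul, and Mei → score 1.
Rahul has the best pairwise record.

Rahul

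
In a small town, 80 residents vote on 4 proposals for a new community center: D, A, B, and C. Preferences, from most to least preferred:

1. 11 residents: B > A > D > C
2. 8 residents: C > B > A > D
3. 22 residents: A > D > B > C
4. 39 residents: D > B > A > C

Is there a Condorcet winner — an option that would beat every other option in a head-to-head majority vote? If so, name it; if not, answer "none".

none

Checking pairwise contests:
A beats D 41–39.
B beats A 58–22.
D beats B 61–19.
D beats C 72–8.
Every option loses at least one head-to-head, so there is no Condorcet winner.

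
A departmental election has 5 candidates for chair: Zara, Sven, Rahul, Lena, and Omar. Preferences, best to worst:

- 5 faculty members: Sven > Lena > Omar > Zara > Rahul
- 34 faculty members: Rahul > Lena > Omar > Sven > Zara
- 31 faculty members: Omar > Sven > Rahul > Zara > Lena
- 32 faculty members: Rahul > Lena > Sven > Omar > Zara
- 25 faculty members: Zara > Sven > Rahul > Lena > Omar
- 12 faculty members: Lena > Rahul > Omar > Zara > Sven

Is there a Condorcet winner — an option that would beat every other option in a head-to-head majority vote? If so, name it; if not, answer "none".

Rahul vs Zara: 109–30 for Rahul.
Rahul vs Sven: 78–61 for Rahul.
Rahul vs Lena: 122–17 for Rahul.
Rahul vs Omar: 103–36 for Rahul.
Rahul beats every other option head-to-head.

Rahul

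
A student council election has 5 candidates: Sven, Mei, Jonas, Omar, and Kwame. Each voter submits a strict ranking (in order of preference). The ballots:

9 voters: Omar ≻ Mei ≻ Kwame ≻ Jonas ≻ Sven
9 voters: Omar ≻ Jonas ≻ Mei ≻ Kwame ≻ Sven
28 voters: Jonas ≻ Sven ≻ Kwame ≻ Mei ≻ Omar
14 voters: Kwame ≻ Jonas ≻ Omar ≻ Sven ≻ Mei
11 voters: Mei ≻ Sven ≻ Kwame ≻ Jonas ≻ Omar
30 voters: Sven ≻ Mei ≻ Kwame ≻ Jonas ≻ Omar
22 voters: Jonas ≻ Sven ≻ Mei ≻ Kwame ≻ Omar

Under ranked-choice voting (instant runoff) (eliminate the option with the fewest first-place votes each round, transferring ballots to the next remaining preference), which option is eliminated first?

Round 1: Sven 30, Mei 11, Jonas 50, Omar 18, Kwame 14. Eliminate Mei.

Mei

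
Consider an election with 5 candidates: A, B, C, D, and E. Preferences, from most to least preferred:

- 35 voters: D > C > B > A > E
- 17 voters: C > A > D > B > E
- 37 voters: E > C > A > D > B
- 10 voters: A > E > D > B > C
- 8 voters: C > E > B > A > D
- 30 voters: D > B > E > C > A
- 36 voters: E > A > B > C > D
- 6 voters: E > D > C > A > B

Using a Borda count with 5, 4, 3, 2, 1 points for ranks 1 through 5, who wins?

E

A: 35·2 + 17·4 + 37·3 + 10·5 + 8·2 + 30·1 + 36·4 + 6·2 = 501
B: 35·3 + 17·2 + 37·1 + 10·2 + 8·3 + 30·4 + 36·3 + 6·1 = 454
C: 35·4 + 17·5 + 37·4 + 10·1 + 8·5 + 30·2 + 36·2 + 6·3 = 573
D: 35·5 + 17·3 + 37·2 + 10·3 + 8·1 + 30·5 + 36·1 + 6·4 = 548
E: 35·1 + 17·1 + 37·5 + 10·4 + 8·4 + 30·3 + 36·5 + 6·5 = 609
E has the highest Borda score (609).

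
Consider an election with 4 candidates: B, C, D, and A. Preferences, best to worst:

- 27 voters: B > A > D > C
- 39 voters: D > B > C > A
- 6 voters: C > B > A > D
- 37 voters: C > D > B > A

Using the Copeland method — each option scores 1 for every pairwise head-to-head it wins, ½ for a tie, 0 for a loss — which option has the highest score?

D

B: beats C and A; loses to D → score 2.
C: beats A; loses to B and D → score 1.
D: beats B, C, and A → score 3.
A: loses to B, C, and D → score 0.
D has the best pairwise record.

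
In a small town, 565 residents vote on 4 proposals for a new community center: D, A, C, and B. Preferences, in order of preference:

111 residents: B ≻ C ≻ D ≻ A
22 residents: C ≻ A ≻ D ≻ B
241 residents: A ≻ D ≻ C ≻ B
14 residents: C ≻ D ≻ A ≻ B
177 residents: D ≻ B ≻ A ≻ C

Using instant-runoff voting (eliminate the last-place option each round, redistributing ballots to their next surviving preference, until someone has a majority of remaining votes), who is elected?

D

Round 1: D 177, A 241, C 36, B 111. Eliminate C.
Round 2: D 191, A 263, B 111. Eliminate B.
Round 3: D 302, A 263. D has a majority.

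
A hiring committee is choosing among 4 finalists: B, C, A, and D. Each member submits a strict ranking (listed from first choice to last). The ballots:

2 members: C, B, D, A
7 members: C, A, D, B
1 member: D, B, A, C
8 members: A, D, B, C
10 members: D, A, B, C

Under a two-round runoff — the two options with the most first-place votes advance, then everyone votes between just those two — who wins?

Round 1 first-place votes: B 0, C 9, A 8, D 11.
D and C advance.
Runoff: D is preferred to C by 19 voters; C by 9.
D wins the runoff.

D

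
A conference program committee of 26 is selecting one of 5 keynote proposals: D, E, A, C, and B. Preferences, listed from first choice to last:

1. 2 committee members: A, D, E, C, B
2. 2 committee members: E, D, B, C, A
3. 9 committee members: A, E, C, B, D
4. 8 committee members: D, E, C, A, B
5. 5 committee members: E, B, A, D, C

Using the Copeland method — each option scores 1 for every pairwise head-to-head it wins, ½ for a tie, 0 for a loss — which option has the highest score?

D: beats C; loses to E, A, and B → score 1.
E: beats D, A, C, and B → score 4.
A: beats D, C, and B; loses to E → score 3.
C: beats B; loses to D, E, and A → score 1.
B: beats D; loses to E, A, and C → score 1.
E has the best pairwise record.

E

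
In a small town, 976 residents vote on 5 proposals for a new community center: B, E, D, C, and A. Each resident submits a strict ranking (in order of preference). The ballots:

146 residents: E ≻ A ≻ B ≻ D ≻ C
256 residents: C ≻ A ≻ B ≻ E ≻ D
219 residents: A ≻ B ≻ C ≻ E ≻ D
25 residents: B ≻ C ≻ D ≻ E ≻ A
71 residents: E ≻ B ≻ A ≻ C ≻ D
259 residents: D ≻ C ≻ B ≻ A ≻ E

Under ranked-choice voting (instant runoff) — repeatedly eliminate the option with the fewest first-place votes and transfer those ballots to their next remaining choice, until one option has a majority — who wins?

Round 1: B 25, E 217, D 259, C 256, A 219. Eliminate B.
Round 2: E 217, D 259, C 281, A 219. Eliminate E.
Round 3: D 259, C 281, A 436. Eliminate D.
Round 4: C 540, A 436. C has a majority.

C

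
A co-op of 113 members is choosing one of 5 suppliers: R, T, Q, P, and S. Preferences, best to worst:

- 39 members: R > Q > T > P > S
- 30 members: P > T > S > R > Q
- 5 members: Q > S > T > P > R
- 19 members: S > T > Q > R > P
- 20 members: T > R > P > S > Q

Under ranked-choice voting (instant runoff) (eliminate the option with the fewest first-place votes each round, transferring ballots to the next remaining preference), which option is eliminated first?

Q

Round 1: R 39, T 20, Q 5, P 30, S 19. Eliminate Q.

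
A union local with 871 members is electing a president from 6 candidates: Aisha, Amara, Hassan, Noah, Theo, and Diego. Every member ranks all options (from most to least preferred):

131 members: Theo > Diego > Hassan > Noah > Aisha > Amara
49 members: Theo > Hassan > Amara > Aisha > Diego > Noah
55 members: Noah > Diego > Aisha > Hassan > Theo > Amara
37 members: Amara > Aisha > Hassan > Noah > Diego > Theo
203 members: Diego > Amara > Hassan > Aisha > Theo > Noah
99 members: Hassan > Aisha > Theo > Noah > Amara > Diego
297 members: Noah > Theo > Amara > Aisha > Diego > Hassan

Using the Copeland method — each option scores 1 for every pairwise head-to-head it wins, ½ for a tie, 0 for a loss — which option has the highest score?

Theo

Aisha: beats Diego; loses to Amara, Hassan, Noah, and Theo → score 1.
Amara: beats Aisha, Hassan, and Diego; loses to Noah and Theo → score 3.
Hassan: beats Aisha and Noah; loses to Amara, Theo, and Diego → score 2.
Noah: beats Aisha, Amara, and Diego; loses to Hassan and Theo → score 3.
Theo: beats Aisha, Amara, Hassan, Noah, and Diego → score 5.
Diego: beats Hassan; loses to Aisha, Amara, Noah, and Theo → score 1.
Theo has the best pairwise record.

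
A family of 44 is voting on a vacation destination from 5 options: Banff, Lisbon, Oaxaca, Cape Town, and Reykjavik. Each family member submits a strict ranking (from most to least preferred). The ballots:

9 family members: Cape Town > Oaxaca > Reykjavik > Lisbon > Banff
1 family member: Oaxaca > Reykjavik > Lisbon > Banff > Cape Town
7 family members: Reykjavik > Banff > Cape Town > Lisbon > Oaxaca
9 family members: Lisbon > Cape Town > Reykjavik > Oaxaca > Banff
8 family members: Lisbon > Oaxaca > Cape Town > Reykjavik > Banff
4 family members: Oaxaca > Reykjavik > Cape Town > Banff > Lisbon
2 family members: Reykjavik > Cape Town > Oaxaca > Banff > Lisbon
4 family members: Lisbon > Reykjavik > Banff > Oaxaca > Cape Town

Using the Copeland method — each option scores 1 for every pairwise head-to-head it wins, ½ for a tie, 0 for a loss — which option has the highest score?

Banff: loses to Lisbon, Oaxaca, Cape Town, and Reykjavik → score 0.
Lisbon: beats Banff and Oaxaca; ties Cape Town; loses to Reykjavik → score 2.5.
Oaxaca: beats Banff; ties Reykjavik; loses to Lisbon and Cape Town → score 1.5.
Cape Town: beats Banff, Oaxaca, and Reykjavik; ties Lisbon → score 3.5.
Reykjavik: beats Banff and Lisbon; ties Oaxaca; loses to Cape Town → score 2.5.
Cape Town has the best pairwise record.

Cape Town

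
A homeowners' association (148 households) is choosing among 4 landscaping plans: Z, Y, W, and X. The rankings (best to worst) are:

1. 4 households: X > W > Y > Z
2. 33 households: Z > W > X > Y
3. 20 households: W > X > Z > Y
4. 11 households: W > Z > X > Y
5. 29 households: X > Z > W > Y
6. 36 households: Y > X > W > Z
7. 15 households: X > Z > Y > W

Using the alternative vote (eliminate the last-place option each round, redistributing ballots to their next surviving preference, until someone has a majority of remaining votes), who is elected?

Round 1: Z 33, Y 36, W 31, X 48. Eliminate W.
Round 2: Z 44, Y 36, X 68. Eliminate Y.
Round 3: Z 44, X 104. X has a majority.

X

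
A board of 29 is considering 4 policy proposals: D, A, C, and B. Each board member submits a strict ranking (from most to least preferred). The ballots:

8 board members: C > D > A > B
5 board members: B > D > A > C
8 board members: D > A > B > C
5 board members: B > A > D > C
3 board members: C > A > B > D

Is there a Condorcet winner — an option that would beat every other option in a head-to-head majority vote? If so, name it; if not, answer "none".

D

D vs A: 21–8 for D.
D vs C: 18–11 for D.
D vs B: 16–13 for D.
D beats every other option head-to-head.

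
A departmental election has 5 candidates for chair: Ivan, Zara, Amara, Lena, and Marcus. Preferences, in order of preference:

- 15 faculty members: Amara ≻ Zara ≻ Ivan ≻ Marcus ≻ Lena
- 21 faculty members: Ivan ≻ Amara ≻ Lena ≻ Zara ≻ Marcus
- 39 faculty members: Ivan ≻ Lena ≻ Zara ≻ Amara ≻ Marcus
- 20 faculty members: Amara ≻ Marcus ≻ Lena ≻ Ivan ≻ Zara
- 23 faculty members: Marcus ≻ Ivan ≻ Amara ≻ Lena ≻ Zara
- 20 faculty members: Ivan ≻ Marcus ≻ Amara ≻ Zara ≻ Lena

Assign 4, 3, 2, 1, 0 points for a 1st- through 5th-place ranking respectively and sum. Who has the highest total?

Ivan: 15·2 + 21·4 + 39·4 + 20·1 + 23·3 + 20·4 = 439
Zara: 15·3 + 21·1 + 39·2 + 20·0 + 23·0 + 20·1 = 164
Amara: 15·4 + 21·3 + 39·1 + 20·4 + 23·2 + 20·2 = 328
Lena: 15·0 + 21·2 + 39·3 + 20·2 + 23·1 + 20·0 = 222
Marcus: 15·1 + 21·0 + 39·0 + 20·3 + 23·4 + 20·3 = 227
Ivan has the highest Borda score (439).

Ivan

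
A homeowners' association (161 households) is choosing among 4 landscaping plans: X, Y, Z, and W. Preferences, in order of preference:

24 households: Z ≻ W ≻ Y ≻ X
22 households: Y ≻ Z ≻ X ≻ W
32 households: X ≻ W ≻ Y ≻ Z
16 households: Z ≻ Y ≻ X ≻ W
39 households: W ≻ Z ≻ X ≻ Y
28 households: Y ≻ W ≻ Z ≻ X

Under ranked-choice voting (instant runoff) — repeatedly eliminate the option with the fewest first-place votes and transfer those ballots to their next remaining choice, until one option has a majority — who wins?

Round 1: X 32, Y 50, Z 40, W 39. Eliminate X.
Round 2: Y 50, Z 40, W 71. Eliminate Z.
Round 3: Y 66, W 95. W has a majority.

W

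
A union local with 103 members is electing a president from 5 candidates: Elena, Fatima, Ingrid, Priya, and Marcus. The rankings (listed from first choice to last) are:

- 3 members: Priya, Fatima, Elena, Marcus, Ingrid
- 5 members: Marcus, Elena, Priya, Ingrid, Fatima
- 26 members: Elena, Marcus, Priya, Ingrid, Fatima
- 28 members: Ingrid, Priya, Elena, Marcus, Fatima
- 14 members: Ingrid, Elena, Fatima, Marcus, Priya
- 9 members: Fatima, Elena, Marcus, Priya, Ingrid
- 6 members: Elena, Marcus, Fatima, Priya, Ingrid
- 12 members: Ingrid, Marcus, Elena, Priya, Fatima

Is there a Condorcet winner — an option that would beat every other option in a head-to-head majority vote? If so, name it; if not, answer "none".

Ingrid vs Elena: 54–49 for Ingrid.
Ingrid vs Fatima: 85–18 for Ingrid.
Ingrid vs Priya: 54–49 for Ingrid.
Ingrid vs Marcus: 54–49 for Ingrid.
Ingrid beats every other option head-to-head.

Ingrid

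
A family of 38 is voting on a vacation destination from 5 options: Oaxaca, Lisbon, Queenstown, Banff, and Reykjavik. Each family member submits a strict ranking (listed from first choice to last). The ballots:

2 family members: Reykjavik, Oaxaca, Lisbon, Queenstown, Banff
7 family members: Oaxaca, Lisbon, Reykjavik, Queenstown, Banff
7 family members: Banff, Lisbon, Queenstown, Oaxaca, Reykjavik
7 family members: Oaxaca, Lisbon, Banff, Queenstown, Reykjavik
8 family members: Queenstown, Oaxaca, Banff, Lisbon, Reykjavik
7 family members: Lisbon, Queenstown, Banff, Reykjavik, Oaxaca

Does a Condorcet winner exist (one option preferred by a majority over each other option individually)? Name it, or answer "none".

none

Checking pairwise contests:
Queenstown beats Oaxaca 22–16.
Oaxaca beats Lisbon 24–14.
Lisbon beats Queenstown 30–8.
Oaxaca beats Banff 24–14.
Oaxaca beats Reykjavik 29–9.
Every option loses at least one head-to-head, so there is no Condorcet winner.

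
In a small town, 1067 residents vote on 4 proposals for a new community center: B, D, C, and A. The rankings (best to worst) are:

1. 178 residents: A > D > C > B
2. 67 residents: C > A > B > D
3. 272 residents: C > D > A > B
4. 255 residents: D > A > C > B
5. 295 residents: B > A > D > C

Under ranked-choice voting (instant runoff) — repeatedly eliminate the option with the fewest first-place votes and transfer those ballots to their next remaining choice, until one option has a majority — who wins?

Round 1: B 295, D 255, C 339, A 178. Eliminate A.
Round 2: B 295, D 433, C 339. Eliminate B.
Round 3: D 728, C 339. D has a majority.

D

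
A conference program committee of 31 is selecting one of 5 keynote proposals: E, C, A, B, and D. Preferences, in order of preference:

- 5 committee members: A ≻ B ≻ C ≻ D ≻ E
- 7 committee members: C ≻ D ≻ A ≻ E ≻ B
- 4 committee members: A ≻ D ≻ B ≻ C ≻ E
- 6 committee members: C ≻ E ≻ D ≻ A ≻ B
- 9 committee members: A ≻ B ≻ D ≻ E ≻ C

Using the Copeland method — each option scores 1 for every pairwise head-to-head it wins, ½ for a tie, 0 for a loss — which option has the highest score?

E: loses to C, A, B, and D → score 0.
C: beats E and D; loses to A and B → score 2.
A: beats E, C, B, and D → score 4.
B: beats E and C; loses to A and D → score 2.
D: beats E and B; loses to C and A → score 2.
A has the best pairwise record.

A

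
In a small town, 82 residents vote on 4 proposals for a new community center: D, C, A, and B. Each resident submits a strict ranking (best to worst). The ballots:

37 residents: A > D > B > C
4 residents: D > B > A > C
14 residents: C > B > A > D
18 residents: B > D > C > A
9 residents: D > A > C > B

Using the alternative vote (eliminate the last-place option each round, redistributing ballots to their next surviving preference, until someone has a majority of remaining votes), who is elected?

Round 1: D 13, C 14, A 37, B 18. Eliminate D.
Round 2: C 14, A 46, B 22. A has a majority.

A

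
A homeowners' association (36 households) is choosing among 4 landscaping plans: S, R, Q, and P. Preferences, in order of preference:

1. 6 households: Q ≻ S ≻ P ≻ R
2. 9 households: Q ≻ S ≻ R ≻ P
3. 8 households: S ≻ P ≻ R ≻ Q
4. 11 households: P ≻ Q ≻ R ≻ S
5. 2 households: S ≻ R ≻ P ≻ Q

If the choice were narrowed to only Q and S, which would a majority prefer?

Voters preferring Q to S: 26; preferring S to Q: 10.
Q wins the head-to-head.

Q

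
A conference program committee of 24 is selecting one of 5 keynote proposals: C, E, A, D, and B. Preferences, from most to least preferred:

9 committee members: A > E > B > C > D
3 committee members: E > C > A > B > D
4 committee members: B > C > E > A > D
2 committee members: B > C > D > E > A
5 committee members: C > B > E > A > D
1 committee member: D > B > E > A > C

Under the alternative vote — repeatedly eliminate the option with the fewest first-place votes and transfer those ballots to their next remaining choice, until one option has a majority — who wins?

C

Round 1: C 5, E 3, A 9, D 1, B 6. Eliminate D.
Round 2: C 5, E 3, A 9, B 7. Eliminate E.
Round 3: C 8, A 9, B 7. Eliminate B.
Round 4: C 14, A 10. C has a majority.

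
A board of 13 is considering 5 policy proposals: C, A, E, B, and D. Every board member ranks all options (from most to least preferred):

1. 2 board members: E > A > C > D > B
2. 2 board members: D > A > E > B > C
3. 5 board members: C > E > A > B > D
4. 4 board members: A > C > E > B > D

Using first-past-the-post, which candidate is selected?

First-place votes: C 5, A 4, E 2, B 0, D 2.
C has the most first-place votes.

C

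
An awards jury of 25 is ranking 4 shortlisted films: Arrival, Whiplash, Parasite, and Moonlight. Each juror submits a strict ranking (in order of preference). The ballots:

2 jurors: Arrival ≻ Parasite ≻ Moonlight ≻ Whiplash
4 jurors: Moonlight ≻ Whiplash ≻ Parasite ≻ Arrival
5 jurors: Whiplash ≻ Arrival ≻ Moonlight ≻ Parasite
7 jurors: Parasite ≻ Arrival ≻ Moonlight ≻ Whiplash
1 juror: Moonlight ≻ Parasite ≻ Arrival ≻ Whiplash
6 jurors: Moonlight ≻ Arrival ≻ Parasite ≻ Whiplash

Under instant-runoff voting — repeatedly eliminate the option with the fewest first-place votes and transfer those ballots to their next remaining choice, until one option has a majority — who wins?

Round 1: Arrival 2, Whiplash 5, Parasite 7, Moonlight 11. Eliminate Arrival.
Round 2: Whiplash 5, Parasite 9, Moonlight 11. Eliminate Whiplash.
Round 3: Parasite 9, Moonlight 16. Moonlight has a majority.

Moonlight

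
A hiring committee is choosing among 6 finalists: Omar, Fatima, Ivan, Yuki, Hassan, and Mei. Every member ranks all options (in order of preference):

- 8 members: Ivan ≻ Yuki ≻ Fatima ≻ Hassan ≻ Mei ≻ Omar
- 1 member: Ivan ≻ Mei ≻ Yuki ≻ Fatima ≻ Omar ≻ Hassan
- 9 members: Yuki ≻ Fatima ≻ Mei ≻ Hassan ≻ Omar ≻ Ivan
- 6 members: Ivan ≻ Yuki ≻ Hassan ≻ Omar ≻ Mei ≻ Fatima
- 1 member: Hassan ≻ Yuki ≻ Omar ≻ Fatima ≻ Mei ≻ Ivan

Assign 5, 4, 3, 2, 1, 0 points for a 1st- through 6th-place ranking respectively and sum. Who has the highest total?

Omar: 8·0 + 1·1 + 9·1 + 6·2 + 1·3 = 25
Fatima: 8·3 + 1·2 + 9·4 + 6·0 + 1·2 = 64
Ivan: 8·5 + 1·5 + 9·0 + 6·5 + 1·0 = 75
Yuki: 8·4 + 1·3 + 9·5 + 6·4 + 1·4 = 108
Hassan: 8·2 + 1·0 + 9·2 + 6·3 + 1·5 = 57
Mei: 8·1 + 1·4 + 9·3 + 6·1 + 1·1 = 46
Yuki has the highest Borda score (108).

Yuki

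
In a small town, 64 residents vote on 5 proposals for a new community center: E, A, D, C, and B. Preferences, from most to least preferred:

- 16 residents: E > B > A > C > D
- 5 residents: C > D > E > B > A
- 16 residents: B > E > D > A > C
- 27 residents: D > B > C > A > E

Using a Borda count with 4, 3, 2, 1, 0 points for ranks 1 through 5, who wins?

E: 16·4 + 5·2 + 16·3 + 27·0 = 122
A: 16·2 + 5·0 + 16·1 + 27·1 = 75
D: 16·0 + 5·3 + 16·2 + 27·4 = 155
C: 16·1 + 5·4 + 16·0 + 27·2 = 90
B: 16·3 + 5·1 + 16·4 + 27·3 = 198
B has the highest Borda score (198).

B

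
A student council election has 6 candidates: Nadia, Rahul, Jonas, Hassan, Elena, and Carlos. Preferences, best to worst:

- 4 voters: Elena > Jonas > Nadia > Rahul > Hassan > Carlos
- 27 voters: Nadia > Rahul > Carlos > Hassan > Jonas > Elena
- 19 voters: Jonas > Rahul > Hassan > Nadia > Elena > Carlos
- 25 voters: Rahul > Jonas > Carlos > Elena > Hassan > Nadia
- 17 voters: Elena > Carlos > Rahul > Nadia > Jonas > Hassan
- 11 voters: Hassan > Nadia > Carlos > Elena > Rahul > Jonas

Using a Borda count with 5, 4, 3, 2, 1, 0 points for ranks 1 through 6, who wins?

Rahul

Nadia: 4·3 + 27·5 + 19·2 + 25·0 + 17·2 + 11·4 = 263
Rahul: 4·2 + 27·4 + 19·4 + 25·5 + 17·3 + 11·1 = 379
Jonas: 4·4 + 27·1 + 19·5 + 25·4 + 17·1 + 11·0 = 255
Hassan: 4·1 + 27·2 + 19·3 + 25·1 + 17·0 + 11·5 = 195
Elena: 4·5 + 27·0 + 19·1 + 25·2 + 17·5 + 11·2 = 196
Carlos: 4·0 + 27·3 + 19·0 + 25·3 + 17·4 + 11·3 = 257
Rahul has the highest Borda score (379).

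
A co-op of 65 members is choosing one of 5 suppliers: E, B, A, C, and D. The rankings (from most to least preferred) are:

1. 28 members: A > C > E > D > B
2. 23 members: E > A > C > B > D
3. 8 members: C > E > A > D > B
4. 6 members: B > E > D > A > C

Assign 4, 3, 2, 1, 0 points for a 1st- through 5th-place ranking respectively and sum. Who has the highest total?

A

E: 28·2 + 23·4 + 8·3 + 6·3 = 190
B: 28·0 + 23·1 + 8·0 + 6·4 = 47
A: 28·4 + 23·3 + 8·2 + 6·1 = 203
C: 28·3 + 23·2 + 8·4 + 6·0 = 162
D: 28·1 + 23·0 + 8·1 + 6·2 = 48
A has the highest Borda score (203).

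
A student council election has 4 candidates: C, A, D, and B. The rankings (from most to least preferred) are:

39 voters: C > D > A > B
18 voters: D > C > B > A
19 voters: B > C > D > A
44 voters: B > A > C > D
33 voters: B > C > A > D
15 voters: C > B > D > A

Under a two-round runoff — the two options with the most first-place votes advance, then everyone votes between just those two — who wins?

Round 1 first-place votes: C 54, A 0, D 18, B 96.
B and C advance.
Runoff: B is preferred to C by 96 voters; C by 72.
B wins the runoff.

B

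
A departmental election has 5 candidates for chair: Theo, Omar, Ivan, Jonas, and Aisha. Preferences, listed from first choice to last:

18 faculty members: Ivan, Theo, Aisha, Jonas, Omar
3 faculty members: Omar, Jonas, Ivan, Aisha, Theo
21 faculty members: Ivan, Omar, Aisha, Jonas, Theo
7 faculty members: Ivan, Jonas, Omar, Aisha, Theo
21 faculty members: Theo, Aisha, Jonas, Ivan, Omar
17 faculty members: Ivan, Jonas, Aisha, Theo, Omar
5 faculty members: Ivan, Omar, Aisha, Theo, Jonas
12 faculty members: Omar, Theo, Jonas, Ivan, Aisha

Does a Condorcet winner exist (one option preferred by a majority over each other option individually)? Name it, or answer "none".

Ivan vs Theo: 71–33 for Ivan.
Ivan vs Omar: 89–15 for Ivan.
Ivan vs Jonas: 68–36 for Ivan.
Ivan vs Aisha: 83–21 for Ivan.
Ivan beats every other option head-to-head.

Ivan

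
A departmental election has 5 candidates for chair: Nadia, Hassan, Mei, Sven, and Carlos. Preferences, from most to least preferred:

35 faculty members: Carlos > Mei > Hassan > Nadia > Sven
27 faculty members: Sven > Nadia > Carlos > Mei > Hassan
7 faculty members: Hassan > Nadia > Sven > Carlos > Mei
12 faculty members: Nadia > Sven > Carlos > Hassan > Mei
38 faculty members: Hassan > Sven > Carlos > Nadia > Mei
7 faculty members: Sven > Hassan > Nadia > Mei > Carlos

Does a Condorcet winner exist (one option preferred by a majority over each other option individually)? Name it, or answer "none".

none

Checking pairwise contests:
Hassan beats Nadia 87–39.
Carlos beats Hassan 74–52.
Nadia beats Mei 91–35.
Hassan beats Sven 80–46.
Sven beats Carlos 91–35.
Every option loses at least one head-to-head, so there is no Condorcet winner.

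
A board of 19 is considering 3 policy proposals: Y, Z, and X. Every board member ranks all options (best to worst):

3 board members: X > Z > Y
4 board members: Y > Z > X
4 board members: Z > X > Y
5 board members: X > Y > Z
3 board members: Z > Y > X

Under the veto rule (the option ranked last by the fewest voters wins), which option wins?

Z

Last-place votes: Y 7, Z 5, X 7.
Z is ranked last by the fewest voters, so Z wins.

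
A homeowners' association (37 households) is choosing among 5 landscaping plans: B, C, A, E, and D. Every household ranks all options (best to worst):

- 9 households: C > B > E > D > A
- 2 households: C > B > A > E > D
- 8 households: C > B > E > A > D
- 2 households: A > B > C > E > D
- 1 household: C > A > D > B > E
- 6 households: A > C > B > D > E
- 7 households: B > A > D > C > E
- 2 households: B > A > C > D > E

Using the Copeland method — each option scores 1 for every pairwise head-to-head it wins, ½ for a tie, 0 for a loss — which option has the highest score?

C

B: beats A, E, and D; loses to C → score 3.
C: beats B, A, E, and D → score 4.
A: beats E and D; loses to B and C → score 2.
E: beats D; loses to B, C, and A → score 1.
D: loses to B, C, A, and E → score 0.
C has the best pairwise record.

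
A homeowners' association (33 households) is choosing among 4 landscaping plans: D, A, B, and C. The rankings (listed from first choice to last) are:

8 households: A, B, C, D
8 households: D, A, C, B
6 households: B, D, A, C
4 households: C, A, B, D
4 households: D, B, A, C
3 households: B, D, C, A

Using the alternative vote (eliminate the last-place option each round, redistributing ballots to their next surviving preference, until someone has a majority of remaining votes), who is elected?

Round 1: D 12, A 8, B 9, C 4. Eliminate C.
Round 2: D 12, A 12, B 9. Eliminate B.
Round 3: D 21, A 12. D has a majority.

D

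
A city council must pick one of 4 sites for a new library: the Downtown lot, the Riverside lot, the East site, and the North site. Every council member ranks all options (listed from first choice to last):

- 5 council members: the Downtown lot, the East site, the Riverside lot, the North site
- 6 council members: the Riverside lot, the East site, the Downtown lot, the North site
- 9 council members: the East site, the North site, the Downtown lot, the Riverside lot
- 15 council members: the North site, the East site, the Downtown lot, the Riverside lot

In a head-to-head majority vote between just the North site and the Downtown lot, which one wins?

Voters preferring the North site to the Downtown lot: 24; preferring the Downtown lot to the North site: 11.
the North site wins the head-to-head.

the North site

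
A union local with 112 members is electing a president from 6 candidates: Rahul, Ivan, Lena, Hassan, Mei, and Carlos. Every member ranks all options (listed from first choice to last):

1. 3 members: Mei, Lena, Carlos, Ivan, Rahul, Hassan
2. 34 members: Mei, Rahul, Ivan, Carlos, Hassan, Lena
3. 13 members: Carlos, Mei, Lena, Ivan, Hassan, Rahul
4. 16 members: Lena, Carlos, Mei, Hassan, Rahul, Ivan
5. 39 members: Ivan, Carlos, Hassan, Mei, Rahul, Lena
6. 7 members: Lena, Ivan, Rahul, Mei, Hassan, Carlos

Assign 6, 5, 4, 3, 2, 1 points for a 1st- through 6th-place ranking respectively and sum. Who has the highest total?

Mei

Rahul: 3·2 + 34·5 + 13·1 + 16·2 + 39·2 + 7·4 = 327
Ivan: 3·3 + 34·4 + 13·3 + 16·1 + 39·6 + 7·5 = 469
Lena: 3·5 + 34·1 + 13·4 + 16·6 + 39·1 + 7·6 = 278
Hassan: 3·1 + 34·2 + 13·2 + 16·3 + 39·4 + 7·2 = 315
Mei: 3·6 + 34·6 + 13·5 + 16·4 + 39·3 + 7·3 = 489
Carlos: 3·4 + 34·3 + 13·6 + 16·5 + 39·5 + 7·1 = 474
Mei has the highest Borda score (489).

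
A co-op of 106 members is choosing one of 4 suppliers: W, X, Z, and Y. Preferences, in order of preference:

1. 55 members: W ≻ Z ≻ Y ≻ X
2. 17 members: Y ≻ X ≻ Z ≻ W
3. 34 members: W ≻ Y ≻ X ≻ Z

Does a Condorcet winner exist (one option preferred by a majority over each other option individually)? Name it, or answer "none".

W

W vs X: 89–17 for W.
W vs Z: 89–17 for W.
W vs Y: 89–17 for W.
W beats every other option head-to-head.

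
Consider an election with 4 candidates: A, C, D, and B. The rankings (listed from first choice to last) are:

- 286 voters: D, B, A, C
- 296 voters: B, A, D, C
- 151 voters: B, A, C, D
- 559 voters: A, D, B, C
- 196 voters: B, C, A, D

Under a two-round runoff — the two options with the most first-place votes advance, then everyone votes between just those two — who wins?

Round 1 first-place votes: A 559, C 0, D 286, B 643.
B and A advance.
Runoff: B is preferred to A by 929 voters; A by 559.
B wins the runoff.

B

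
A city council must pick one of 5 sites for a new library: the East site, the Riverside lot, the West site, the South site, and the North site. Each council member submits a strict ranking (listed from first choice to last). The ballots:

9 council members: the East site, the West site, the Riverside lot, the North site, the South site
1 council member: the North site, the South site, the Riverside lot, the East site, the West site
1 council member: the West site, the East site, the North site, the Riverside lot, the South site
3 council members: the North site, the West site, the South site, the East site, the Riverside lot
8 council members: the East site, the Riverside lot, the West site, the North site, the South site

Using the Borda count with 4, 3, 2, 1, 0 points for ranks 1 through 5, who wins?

the East site: 9·4 + 1·1 + 1·3 + 3·1 + 8·4 = 75
the Riverside lot: 9·2 + 1·2 + 1·1 + 3·0 + 8·3 = 45
the West site: 9·3 + 1·0 + 1·4 + 3·3 + 8·2 = 56
the South site: 9·0 + 1·3 + 1·0 + 3·2 + 8·0 = 9
the North site: 9·1 + 1·4 + 1·2 + 3·4 + 8·1 = 35
the East site has the highest Borda score (75).

the East site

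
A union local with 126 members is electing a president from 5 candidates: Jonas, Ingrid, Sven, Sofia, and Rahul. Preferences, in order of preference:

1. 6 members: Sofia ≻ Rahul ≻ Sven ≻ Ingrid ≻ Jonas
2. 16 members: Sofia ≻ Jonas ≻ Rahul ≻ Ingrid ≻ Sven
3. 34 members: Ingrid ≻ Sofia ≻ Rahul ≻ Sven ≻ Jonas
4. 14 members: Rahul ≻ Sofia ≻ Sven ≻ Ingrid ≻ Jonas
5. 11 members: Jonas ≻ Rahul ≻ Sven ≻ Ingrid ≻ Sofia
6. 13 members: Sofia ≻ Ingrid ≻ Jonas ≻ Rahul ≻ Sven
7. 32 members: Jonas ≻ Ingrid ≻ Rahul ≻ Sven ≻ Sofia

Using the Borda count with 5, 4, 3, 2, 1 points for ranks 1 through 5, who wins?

Ingrid

Jonas: 6·1 + 16·4 + 34·1 + 14·1 + 11·5 + 13·3 + 32·5 = 372
Ingrid: 6·2 + 16·2 + 34·5 + 14·2 + 11·2 + 13·4 + 32·4 = 444
Sven: 6·3 + 16·1 + 34·2 + 14·3 + 11·3 + 13·1 + 32·2 = 254
Sofia: 6·5 + 16·5 + 34·4 + 14·4 + 11·1 + 13·5 + 32·1 = 410
Rahul: 6·4 + 16·3 + 34·3 + 14·5 + 11·4 + 13·2 + 32·3 = 410
Ingrid has the highest Borda score (444).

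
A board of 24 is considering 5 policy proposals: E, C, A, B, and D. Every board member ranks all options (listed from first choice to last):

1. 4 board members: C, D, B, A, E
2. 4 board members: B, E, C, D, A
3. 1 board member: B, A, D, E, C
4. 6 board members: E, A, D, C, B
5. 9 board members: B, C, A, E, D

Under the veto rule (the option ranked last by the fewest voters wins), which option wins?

C

Last-place votes: E 4, C 1, A 4, B 6, D 9.
C is ranked last by the fewest voters, so C wins.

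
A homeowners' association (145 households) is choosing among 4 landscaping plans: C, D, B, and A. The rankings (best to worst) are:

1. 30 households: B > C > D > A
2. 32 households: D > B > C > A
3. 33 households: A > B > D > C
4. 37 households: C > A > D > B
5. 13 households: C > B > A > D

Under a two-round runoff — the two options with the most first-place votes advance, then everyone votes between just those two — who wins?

C

Round 1 first-place votes: C 50, D 32, B 30, A 33.
C and A advance.
Runoff: C is preferred to A by 112 voters; A by 33.
C wins the runoff.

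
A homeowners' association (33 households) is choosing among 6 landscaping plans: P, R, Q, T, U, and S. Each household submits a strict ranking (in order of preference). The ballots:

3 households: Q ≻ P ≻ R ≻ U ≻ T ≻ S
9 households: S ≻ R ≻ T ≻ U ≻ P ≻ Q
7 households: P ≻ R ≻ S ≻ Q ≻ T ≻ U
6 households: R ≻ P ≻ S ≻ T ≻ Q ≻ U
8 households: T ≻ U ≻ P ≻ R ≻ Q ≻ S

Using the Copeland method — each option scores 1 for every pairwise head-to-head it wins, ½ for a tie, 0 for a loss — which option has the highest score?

R

P: beats R, Q, and S; loses to T and U → score 3.
R: beats Q, T, U, and S; loses to P → score 4.
Q: loses to P, R, T, U, and S → score 0.
T: beats P, Q, and U; loses to R and S → score 3.
U: beats P and Q; loses to R, T, and S → score 2.
S: beats Q, T, and U; loses to P and R → score 3.
R has the best pairwise record.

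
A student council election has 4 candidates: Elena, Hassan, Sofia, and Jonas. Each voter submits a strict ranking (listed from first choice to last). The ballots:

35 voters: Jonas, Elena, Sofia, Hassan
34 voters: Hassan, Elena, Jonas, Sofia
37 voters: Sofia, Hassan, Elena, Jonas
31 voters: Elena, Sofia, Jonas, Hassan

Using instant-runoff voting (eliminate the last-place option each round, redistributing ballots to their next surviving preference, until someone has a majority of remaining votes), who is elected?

Round 1: Elena 31, Hassan 34, Sofia 37, Jonas 35. Eliminate Elena.
Round 2: Hassan 34, Sofia 68, Jonas 35. Eliminate Hassan.
Round 3: Sofia 68, Jonas 69. Jonas has a majority.

Jonas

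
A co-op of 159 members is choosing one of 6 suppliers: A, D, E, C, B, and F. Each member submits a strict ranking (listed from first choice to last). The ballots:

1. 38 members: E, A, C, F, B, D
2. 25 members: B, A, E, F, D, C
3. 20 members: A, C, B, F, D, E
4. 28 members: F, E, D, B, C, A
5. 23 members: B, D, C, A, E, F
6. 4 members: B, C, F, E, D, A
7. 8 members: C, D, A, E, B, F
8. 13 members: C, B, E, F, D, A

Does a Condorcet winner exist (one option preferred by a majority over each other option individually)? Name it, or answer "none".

B

B vs A: 93–66 for B.
B vs D: 123–36 for B.
B vs E: 85–74 for B.
B vs C: 80–79 for B.
B vs F: 93–66 for B.
B beats every other option head-to-head.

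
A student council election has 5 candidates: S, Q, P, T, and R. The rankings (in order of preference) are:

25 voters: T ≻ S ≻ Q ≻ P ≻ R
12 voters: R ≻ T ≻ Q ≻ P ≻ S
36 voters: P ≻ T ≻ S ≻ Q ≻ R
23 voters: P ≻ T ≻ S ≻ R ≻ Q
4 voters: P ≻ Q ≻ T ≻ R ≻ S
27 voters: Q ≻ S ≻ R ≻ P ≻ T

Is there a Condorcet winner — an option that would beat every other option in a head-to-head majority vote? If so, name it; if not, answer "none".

none

Checking pairwise contests:
P beats S 75–52.
S beats Q 84–43.
Q beats P 64–63.
P beats T 90–37.
S beats R 111–16.
Every option loses at least one head-to-head, so there is no Condorcet winner.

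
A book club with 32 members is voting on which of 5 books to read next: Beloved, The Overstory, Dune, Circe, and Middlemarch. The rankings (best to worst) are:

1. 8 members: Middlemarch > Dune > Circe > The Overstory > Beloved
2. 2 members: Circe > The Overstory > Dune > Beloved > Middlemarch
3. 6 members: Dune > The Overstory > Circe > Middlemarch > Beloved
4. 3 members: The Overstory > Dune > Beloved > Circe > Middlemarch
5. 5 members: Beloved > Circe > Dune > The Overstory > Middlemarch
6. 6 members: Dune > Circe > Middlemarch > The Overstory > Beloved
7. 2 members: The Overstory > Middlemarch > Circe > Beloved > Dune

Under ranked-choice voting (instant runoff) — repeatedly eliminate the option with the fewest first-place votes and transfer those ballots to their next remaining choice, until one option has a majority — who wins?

Dune

Round 1: Beloved 5, The Overstory 5, Dune 12, Circe 2, Middlemarch 8. Eliminate Circe.
Round 2: Beloved 5, The Overstory 7, Dune 12, Middlemarch 8. Eliminate Beloved.
Round 3: The Overstory 7, Dune 17, Middlemarch 8. Dune has a majority.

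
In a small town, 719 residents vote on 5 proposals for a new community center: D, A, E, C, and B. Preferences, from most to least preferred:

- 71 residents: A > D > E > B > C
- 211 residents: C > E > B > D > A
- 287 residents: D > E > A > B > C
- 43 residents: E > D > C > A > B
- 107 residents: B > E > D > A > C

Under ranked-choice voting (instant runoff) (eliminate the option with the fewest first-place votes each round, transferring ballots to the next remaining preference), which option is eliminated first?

Round 1: D 287, A 71, E 43, C 211, B 107. Eliminate E.

E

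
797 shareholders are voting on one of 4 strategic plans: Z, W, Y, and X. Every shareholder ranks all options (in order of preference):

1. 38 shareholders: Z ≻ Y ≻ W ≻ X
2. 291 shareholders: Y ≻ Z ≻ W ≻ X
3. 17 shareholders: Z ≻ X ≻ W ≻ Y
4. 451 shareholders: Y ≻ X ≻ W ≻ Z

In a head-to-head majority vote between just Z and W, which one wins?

W

Voters preferring Z to W: 346; preferring W to Z: 451.
W wins the head-to-head.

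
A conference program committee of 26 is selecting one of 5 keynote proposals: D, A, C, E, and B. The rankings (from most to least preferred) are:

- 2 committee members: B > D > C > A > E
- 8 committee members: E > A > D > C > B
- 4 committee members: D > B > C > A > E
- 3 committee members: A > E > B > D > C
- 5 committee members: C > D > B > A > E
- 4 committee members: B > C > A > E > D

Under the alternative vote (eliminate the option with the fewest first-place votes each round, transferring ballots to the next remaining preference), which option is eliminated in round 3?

Round 1: D 4, A 3, C 5, E 8, B 6. Eliminate A.
Round 2: D 4, C 5, E 11, B 6. Eliminate D.
Round 3: C 5, E 11, B 10. Eliminate C.

C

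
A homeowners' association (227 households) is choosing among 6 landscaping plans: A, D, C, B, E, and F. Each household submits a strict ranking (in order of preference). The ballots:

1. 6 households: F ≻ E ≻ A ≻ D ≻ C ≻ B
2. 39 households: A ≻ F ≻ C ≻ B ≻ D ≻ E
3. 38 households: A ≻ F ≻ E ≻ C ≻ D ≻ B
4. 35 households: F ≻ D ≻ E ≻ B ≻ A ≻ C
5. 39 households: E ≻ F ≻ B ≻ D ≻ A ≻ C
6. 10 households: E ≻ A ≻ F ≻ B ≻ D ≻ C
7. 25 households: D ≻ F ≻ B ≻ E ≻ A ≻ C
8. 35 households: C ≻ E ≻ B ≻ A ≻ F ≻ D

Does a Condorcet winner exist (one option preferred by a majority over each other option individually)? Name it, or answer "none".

Checking pairwise contests:
B beats A 134–93.
A beats D 128–99.
A beats C 192–35.
C beats B 118–109.
F beats E 143–84.
A beats F 122–105.
Every option loses at least one head-to-head, so there is no Condorcet winner.

none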